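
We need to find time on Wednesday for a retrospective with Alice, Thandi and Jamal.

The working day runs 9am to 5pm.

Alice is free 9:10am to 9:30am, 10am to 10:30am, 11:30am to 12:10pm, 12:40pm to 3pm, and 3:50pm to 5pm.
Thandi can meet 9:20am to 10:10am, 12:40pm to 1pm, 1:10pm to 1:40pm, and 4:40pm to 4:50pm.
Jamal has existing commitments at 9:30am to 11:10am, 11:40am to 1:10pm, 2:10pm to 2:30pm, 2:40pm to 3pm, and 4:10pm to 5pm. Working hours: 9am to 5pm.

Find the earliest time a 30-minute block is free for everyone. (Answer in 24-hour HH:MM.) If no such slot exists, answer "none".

Jamal free within 09:00–17:00: 09:00–09:30, 11:10–11:40, 13:10–14:10, 14:30–14:40, 15:00–16:10.
Alice ∩ Thandi: 09:20–09:30, 10:00–10:10, 12:40–13:00, 13:10–13:40, 16:40–16:50.
Alice ∩ Thandi ∩ Jamal: 09:20–09:30, 13:10–13:40.
Windows ≥ 30 min: 13:10–13:40.
Earliest such window starts at 13:10.

13:10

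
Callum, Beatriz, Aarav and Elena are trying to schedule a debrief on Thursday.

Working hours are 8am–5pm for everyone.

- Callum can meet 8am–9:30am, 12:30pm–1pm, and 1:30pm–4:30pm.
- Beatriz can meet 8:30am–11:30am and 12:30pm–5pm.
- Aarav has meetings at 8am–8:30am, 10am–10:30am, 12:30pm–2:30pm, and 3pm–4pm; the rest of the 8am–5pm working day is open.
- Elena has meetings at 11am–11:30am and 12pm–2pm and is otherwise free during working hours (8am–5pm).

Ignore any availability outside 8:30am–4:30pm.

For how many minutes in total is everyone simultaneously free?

120 minutes

Aarav free within 08:00–17:00: 08:30–10:00, 10:30–12:30, 14:30–15:00, 16:00–17:00.
Elena free within 08:00–17:00: 08:00–11:00, 11:30–12:00, 14:00–17:00.
Callum ∩ Beatriz: 08:30–09:30, 12:30–13:00, 13:30–16:30.
Callum ∩ Beatriz ∩ Aarav: 08:30–09:30, 14:30–15:00, 16:00–16:30.
Callum ∩ Beatriz ∩ Aarav ∩ Elena: 08:30–09:30, 14:30–15:00, 16:00–16:30.
Restricted to 08:30–16:30: 08:30–09:30, 14:30–15:00, 16:00–16:30.
Total common minutes: 60 + 30 + 30 = 120.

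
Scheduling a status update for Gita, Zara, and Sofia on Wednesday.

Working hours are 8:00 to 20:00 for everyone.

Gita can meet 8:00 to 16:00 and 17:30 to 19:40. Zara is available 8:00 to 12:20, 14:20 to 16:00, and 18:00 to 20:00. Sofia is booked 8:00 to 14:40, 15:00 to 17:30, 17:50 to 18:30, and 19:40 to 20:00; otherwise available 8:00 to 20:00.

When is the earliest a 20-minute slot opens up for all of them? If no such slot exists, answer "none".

14:40

Sofia free within 08:00–20:00: 14:40–15:00, 17:30–17:50, 18:30–19:40.
Gita ∩ Zara: 08:00–12:20, 14:20–16:00, 18:00–19:40.
Gita ∩ Zara ∩ Sofia: 14:40–15:00, 18:30–19:40.
Windows ≥ 20 min: 14:40–15:00, 18:30–19:40.
Earliest such window starts at 14:40.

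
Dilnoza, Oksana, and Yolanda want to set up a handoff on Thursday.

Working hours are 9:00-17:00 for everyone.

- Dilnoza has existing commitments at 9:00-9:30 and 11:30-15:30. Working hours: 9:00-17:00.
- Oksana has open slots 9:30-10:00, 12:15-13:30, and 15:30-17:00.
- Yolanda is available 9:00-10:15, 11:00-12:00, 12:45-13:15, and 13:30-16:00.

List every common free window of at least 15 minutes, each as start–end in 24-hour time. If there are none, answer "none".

Dilnoza free within 09:00–17:00: 09:30–11:30, 15:30–17:00.
Dilnoza ∩ Oksana: 09:30–10:00, 15:30–17:00.
Dilnoza ∩ Oksana ∩ Yolanda: 09:30–10:00, 15:30–16:00.
Windows ≥ 15 min: 09:30–10:00, 15:30–16:00.

09:30–10:00, 15:30–16:00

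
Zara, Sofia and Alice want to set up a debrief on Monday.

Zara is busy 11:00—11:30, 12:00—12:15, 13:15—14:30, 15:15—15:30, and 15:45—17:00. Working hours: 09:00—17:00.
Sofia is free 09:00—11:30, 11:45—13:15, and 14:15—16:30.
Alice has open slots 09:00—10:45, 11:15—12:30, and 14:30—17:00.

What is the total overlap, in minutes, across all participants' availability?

195 minutes

Zara free within 09:00–17:00: 09:00–11:00, 11:30–12:00, 12:15–13:15, 14:30–15:15, 15:30–15:45.
Zara ∩ Sofia: 09:00–11:00, 11:45–12:00, 12:15–13:15, 14:30–15:15, 15:30–15:45.
Zara ∩ Sofia ∩ Alice: 09:00–10:45, 11:45–12:00, 12:15–12:30, 14:30–15:15, 15:30–15:45.
Total common minutes: 105 + 15 + 15 + 45 + 15 = 195.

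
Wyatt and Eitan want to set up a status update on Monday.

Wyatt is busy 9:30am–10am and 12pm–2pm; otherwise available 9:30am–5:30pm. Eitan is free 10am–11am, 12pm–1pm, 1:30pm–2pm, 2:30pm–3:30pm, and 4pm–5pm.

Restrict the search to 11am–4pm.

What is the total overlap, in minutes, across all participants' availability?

Wyatt free within 09:30–17:30: 10:00–12:00, 14:00–17:30.
Wyatt ∩ Eitan: 10:00–11:00, 14:30–15:30, 16:00–17:00.
Restricted to 11:00–16:00: 14:30–15:30.
Total common minutes: 60.

60 minutes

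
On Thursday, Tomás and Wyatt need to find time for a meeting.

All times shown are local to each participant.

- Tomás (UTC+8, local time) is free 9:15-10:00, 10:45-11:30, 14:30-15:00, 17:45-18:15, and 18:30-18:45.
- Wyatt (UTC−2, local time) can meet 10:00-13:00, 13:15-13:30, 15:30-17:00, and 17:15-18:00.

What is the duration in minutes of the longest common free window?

Tomás → UTC: 01:15–02:00, 02:45–03:30, 06:30–07:00, 09:45–10:15, 10:30–10:45.
Wyatt → UTC: 12:00–15:00, 15:15–15:30, 17:30–19:00, 19:15–20:00.
Tomás ∩ Wyatt: (none).
No common window.

0 minutes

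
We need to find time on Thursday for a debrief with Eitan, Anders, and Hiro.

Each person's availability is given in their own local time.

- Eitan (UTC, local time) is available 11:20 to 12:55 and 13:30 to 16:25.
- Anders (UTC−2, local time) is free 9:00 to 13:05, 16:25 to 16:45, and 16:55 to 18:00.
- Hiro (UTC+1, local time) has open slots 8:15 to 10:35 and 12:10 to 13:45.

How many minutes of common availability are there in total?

85 minutes

Eitan → UTC: 11:20–12:55, 13:30–16:25.
Anders → UTC: 11:00–15:05, 18:25–18:45, 18:55–20:00.
Hiro → UTC: 07:15–09:35, 11:10–12:45.
Eitan ∩ Anders: 11:20–12:55, 13:30–15:05.
Eitan ∩ Anders ∩ Hiro: 11:20–12:45.
Total common minutes: 85.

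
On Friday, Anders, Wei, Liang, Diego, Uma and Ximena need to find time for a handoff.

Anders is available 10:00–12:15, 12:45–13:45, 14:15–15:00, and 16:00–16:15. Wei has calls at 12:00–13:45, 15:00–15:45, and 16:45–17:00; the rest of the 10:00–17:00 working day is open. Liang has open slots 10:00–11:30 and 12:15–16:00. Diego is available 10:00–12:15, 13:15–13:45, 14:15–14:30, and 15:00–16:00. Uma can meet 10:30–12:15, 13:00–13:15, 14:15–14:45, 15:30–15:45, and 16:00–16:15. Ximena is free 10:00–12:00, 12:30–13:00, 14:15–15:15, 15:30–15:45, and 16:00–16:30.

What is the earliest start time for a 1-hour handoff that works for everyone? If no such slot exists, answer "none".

10:30

Wei free within 10:00–17:00: 10:00–12:00, 13:45–15:00, 15:45–16:45.
Anders ∩ Wei: 10:00–12:00, 14:15–15:00, 16:00–16:15.
Anders ∩ Wei ∩ Liang: 10:00–11:30, 14:15–15:00.
Anders ∩ Wei ∩ Liang ∩ Diego: 10:00–11:30, 14:15–14:30.
Anders ∩ Wei ∩ Liang ∩ Diego ∩ Uma: 10:30–11:30, 14:15–14:30.
Anders ∩ Wei ∩ Liang ∩ Diego ∩ Uma ∩ Ximena: 10:30–11:30, 14:15–14:30.
Windows ≥ 60 min: 10:30–11:30.
Earliest such window starts at 10:30.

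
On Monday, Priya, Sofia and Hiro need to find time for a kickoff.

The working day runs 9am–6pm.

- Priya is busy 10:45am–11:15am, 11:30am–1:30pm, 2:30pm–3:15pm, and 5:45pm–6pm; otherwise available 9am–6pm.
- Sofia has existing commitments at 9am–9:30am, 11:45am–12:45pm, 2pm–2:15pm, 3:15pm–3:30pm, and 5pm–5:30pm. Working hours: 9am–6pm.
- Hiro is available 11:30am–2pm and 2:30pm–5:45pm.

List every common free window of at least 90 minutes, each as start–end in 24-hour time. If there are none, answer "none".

15:30–17:00

Priya free within 09:00–18:00: 09:00–10:45, 11:15–11:30, 13:30–14:30, 15:15–17:45.
Sofia free within 09:00–18:00: 09:30–11:45, 12:45–14:00, 14:15–15:15, 15:30–17:00, 17:30–18:00.
Priya ∩ Sofia: 09:30–10:45, 11:15–11:30, 13:30–14:00, 14:15–14:30, 15:30–17:00, 17:30–17:45.
Priya ∩ Sofia ∩ Hiro: 13:30–14:00, 15:30–17:00, 17:30–17:45.
Windows ≥ 90 min: 15:30–17:00.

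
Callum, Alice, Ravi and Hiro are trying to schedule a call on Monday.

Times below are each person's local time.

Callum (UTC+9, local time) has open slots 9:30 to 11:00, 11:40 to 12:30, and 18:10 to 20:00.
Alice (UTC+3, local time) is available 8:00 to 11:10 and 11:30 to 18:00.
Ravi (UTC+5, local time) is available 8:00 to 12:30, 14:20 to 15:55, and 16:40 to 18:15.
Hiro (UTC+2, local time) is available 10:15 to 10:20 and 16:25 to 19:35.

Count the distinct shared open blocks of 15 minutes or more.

0

Callum → UTC: 00:30–02:00, 02:40–03:30, 09:10–11:00.
Alice → UTC: 05:00–08:10, 08:30–15:00.
Ravi → UTC: 03:00–07:30, 09:20–10:55, 11:40–13:15.
Hiro → UTC: 08:15–08:20, 14:25–17:35.
Callum ∩ Alice: 09:10–11:00.
Callum ∩ Alice ∩ Ravi: 09:20–10:55.
Callum ∩ Alice ∩ Ravi ∩ Hiro: (none).
Windows ≥ 15 min: (none).
That's 0 windows.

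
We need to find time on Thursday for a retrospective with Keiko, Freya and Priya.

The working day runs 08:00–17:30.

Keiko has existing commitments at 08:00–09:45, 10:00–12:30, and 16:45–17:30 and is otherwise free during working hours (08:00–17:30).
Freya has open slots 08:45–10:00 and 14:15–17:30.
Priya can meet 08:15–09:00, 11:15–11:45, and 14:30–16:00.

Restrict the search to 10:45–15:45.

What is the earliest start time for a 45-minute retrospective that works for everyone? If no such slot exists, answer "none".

Keiko free within 08:00–17:30: 09:45–10:00, 12:30–16:45.
Keiko ∩ Freya: 09:45–10:00, 14:15–16:45.
Keiko ∩ Freya ∩ Priya: 14:30–16:00.
Restricted to 10:45–15:45: 14:30–15:45.
Windows ≥ 45 min: 14:30–15:45.
Earliest such window starts at 14:30.

14:30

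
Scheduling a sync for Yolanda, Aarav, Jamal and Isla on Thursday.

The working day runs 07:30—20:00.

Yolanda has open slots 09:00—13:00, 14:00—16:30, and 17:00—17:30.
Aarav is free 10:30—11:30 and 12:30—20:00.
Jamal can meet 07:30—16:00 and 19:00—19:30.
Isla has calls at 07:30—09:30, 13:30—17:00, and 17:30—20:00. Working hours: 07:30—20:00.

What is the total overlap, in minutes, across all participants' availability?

90 minutes

Isla free within 07:30–20:00: 09:30–13:30, 17:00–17:30.
Yolanda ∩ Aarav: 10:30–11:30, 12:30–13:00, 14:00–16:30, 17:00–17:30.
Yolanda ∩ Aarav ∩ Jamal: 10:30–11:30, 12:30–13:00, 14:00–16:00.
Yolanda ∩ Aarav ∩ Jamal ∩ Isla: 10:30–11:30, 12:30–13:00.
Total common minutes: 60 + 30 = 90.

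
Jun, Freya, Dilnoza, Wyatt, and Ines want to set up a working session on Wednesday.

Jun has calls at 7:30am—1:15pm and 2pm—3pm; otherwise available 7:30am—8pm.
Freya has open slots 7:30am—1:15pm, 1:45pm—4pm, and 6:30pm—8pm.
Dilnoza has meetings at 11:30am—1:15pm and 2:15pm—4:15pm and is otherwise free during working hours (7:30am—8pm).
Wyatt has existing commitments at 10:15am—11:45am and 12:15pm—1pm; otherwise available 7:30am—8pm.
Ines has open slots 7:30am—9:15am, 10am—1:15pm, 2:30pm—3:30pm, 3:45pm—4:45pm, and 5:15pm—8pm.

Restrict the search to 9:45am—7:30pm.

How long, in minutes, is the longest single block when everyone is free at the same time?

Jun free within 07:30–20:00: 13:15–14:00, 15:00–20:00.
Dilnoza free within 07:30–20:00: 07:30–11:30, 13:15–14:15, 16:15–20:00.
Wyatt free within 07:30–20:00: 07:30–10:15, 11:45–12:15, 13:00–20:00.
Jun ∩ Freya: 13:45–14:00, 15:00–16:00, 18:30–20:00.
Jun ∩ Freya ∩ Dilnoza: 13:45–14:00, 18:30–20:00.
Jun ∩ Freya ∩ Dilnoza ∩ Wyatt: 13:45–14:00, 18:30–20:00.
Jun ∩ Freya ∩ Dilnoza ∩ Wyatt ∩ Ines: 18:30–20:00.
Restricted to 09:45–19:30: 18:30–19:30.
Single common window of 60 minutes.

60 minutes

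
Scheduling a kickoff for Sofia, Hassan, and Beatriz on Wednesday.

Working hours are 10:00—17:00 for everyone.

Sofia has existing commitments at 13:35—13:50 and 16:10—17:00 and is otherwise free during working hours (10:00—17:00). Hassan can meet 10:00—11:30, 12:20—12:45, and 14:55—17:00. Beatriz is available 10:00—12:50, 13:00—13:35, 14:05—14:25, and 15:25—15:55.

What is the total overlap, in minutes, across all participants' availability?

145 minutes

Sofia free within 10:00–17:00: 10:00–13:35, 13:50–16:10.
Sofia ∩ Hassan: 10:00–11:30, 12:20–12:45, 14:55–16:10.
Sofia ∩ Hassan ∩ Beatriz: 10:00–11:30, 12:20–12:45, 15:25–15:55.
Total common minutes: 90 + 25 + 30 = 145.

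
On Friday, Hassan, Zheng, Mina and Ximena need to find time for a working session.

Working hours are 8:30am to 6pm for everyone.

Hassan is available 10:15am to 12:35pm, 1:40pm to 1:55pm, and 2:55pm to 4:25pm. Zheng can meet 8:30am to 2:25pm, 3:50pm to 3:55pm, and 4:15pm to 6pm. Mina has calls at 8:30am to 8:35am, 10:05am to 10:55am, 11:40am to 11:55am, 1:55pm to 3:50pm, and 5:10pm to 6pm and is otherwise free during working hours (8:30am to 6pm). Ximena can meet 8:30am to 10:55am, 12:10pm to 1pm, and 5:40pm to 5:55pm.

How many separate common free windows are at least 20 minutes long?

1

Mina free within 08:30–18:00: 08:35–10:05, 10:55–11:40, 11:55–13:55, 15:50–17:10.
Hassan ∩ Zheng: 10:15–12:35, 13:40–13:55, 15:50–15:55, 16:15–16:25.
Hassan ∩ Zheng ∩ Mina: 10:55–11:40, 11:55–12:35, 13:40–13:55, 15:50–15:55, 16:15–16:25.
Hassan ∩ Zheng ∩ Mina ∩ Ximena: 12:10–12:35.
Windows ≥ 20 min: 12:10–12:35.
That's 1 window.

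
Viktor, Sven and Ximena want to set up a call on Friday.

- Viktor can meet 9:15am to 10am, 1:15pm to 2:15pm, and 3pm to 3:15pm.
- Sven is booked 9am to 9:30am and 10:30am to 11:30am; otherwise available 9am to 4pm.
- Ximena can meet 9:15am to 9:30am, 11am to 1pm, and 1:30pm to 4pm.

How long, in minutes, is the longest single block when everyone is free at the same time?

45 minutes

Sven free within 09:00–16:00: 09:30–10:30, 11:30–16:00.
Viktor ∩ Sven: 09:30–10:00, 13:15–14:15, 15:00–15:15.
Viktor ∩ Sven ∩ Ximena: 13:30–14:15, 15:00–15:15.
Common window lengths: 45, 15 min; longest is 45.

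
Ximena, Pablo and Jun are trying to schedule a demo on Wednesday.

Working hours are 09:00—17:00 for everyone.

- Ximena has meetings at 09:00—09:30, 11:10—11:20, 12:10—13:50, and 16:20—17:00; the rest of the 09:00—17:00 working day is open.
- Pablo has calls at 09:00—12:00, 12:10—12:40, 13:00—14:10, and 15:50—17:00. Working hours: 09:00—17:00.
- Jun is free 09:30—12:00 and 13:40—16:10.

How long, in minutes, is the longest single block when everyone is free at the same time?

100 minutes

Ximena free within 09:00–17:00: 09:30–11:10, 11:20–12:10, 13:50–16:20.
Pablo free within 09:00–17:00: 12:00–12:10, 12:40–13:00, 14:10–15:50.
Ximena ∩ Pablo: 12:00–12:10, 14:10–15:50.
Ximena ∩ Pablo ∩ Jun: 14:10–15:50.
Single common window of 100 minutes.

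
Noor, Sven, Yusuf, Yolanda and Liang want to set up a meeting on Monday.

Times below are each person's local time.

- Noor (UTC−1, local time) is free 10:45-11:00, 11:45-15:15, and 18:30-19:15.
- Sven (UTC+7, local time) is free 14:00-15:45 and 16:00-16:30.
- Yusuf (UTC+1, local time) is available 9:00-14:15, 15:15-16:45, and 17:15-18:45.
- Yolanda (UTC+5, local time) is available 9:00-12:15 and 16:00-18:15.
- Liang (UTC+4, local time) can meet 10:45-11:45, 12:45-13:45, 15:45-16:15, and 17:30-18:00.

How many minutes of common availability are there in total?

0 minutes

Noor → UTC: 11:45–12:00, 12:45–16:15, 19:30–20:15.
Sven → UTC: 07:00–08:45, 09:00–09:30.
Yusuf → UTC: 08:00–13:15, 14:15–15:45, 16:15–17:45.
Yolanda → UTC: 04:00–07:15, 11:00–13:15.
Liang → UTC: 06:45–07:45, 08:45–09:45, 11:45–12:15, 13:30–14:00.
Noor ∩ Sven: (none).
Noor ∩ Sven ∩ Yusuf: (none).
Noor ∩ Sven ∩ Yusuf ∩ Yolanda: (none).
Noor ∩ Sven ∩ Yusuf ∩ Yolanda ∩ Liang: (none).
Total common minutes: 0.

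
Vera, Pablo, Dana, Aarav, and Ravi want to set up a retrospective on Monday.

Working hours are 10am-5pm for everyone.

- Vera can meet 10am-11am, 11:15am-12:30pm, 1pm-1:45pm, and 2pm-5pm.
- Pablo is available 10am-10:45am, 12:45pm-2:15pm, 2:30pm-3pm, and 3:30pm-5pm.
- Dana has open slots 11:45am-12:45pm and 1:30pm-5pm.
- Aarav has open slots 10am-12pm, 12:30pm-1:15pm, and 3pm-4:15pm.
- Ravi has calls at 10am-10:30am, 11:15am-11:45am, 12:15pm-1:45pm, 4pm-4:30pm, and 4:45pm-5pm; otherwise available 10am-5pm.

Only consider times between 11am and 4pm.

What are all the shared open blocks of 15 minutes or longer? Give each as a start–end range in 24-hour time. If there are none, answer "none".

15:30–16:00

Ravi free within 10:00–17:00: 10:30–11:15, 11:45–12:15, 13:45–16:00, 16:30–16:45.
Vera ∩ Pablo: 10:00–10:45, 13:00–13:45, 14:00–14:15, 14:30–15:00, 15:30–17:00.
Vera ∩ Pablo ∩ Dana: 13:30–13:45, 14:00–14:15, 14:30–15:00, 15:30–17:00.
Vera ∩ Pablo ∩ Dana ∩ Aarav: 15:30–16:15.
Vera ∩ Pablo ∩ Dana ∩ Aarav ∩ Ravi: 15:30–16:00.
Restricted to 11:00–16:00: 15:30–16:00.
Windows ≥ 15 min: 15:30–16:00.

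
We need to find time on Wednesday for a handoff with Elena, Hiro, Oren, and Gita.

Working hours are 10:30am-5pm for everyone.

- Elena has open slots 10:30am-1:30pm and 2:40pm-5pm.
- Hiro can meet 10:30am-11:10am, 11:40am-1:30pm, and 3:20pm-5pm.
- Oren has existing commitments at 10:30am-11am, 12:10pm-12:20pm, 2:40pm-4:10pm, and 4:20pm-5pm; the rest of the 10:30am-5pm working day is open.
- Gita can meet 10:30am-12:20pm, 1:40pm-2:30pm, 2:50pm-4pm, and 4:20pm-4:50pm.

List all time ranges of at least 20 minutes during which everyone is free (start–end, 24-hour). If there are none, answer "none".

Oren free within 10:30–17:00: 11:00–12:10, 12:20–14:40, 16:10–16:20.
Elena ∩ Hiro: 10:30–11:10, 11:40–13:30, 15:20–17:00.
Elena ∩ Hiro ∩ Oren: 11:00–11:10, 11:40–12:10, 12:20–13:30, 16:10–16:20.
Elena ∩ Hiro ∩ Oren ∩ Gita: 11:00–11:10, 11:40–12:10.
Windows ≥ 20 min: 11:40–12:10.

11:40–12:10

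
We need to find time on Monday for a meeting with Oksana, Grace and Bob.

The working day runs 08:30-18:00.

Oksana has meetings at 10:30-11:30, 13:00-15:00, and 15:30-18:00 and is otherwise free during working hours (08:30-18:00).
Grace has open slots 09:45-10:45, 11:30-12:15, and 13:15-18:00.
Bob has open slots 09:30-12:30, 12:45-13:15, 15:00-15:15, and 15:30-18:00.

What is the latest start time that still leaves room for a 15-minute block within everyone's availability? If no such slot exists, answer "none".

Oksana free within 08:30–18:00: 08:30–10:30, 11:30–13:00, 15:00–15:30.
Oksana ∩ Grace: 09:45–10:30, 11:30–12:15, 15:00–15:30.
Oksana ∩ Grace ∩ Bob: 09:45–10:30, 11:30–12:15, 15:00–15:15.
Windows ≥ 15 min: 09:45–10:30, 11:30–12:15, 15:00–15:15.
Latest start in the last window 15:00–15:15 is 15:15 − 15 min = 15:00.

15:00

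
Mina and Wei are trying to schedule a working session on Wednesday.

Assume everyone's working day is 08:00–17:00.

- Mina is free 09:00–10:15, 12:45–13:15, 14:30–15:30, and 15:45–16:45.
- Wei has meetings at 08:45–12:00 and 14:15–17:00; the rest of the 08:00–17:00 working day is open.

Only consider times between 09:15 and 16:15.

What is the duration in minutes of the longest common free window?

30 minutes

Wei free within 08:00–17:00: 08:00–08:45, 12:00–14:15.
Mina ∩ Wei: 12:45–13:15.
Restricted to 09:15–16:15: 12:45–13:15.
Single common window of 30 minutes.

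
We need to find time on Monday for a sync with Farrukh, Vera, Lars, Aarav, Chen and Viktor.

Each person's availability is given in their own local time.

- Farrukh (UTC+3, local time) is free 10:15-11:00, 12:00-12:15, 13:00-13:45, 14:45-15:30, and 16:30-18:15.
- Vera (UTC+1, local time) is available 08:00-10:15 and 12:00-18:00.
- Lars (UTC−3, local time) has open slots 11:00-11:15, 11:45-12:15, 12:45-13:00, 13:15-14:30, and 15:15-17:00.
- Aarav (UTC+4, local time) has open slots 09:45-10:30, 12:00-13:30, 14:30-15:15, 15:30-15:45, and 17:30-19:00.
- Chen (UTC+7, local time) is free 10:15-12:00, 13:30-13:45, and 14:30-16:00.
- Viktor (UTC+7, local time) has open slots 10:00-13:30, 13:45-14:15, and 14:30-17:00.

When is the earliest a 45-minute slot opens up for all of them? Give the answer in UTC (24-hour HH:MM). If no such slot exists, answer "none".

Farrukh → UTC: 07:15–08:00, 09:00–09:15, 10:00–10:45, 11:45–12:30, 13:30–15:15.
Vera → UTC: 07:00–09:15, 11:00–17:00.
Lars → UTC: 14:00–14:15, 14:45–15:15, 15:45–16:00, 16:15–17:30, 18:15–20:00.
Aarav → UTC: 05:45–06:30, 08:00–09:30, 10:30–11:15, 11:30–11:45, 13:30–15:00.
Chen → UTC: 03:15–05:00, 06:30–06:45, 07:30–09:00.
Viktor → UTC: 03:00–06:30, 06:45–07:15, 07:30–10:00.
Farrukh ∩ Vera: 07:15–08:00, 09:00–09:15, 11:45–12:30, 13:30–15:15.
Farrukh ∩ Vera ∩ Lars: 14:00–14:15, 14:45–15:15.
Farrukh ∩ Vera ∩ Lars ∩ Aarav: 14:00–14:15, 14:45–15:00.
Farrukh ∩ Vera ∩ Lars ∩ Aarav ∩ Chen: (none).
Farrukh ∩ Vera ∩ Lars ∩ Aarav ∩ Chen ∩ Viktor: (none).
Windows ≥ 45 min: (none).

none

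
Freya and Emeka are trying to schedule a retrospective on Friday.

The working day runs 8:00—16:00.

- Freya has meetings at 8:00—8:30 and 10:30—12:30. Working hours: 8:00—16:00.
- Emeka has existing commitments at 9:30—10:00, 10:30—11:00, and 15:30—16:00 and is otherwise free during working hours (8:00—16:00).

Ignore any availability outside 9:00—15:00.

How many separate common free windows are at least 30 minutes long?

Freya free within 08:00–16:00: 08:30–10:30, 12:30–16:00.
Emeka free within 08:00–16:00: 08:00–09:30, 10:00–10:30, 11:00–15:30.
Freya ∩ Emeka: 08:30–09:30, 10:00–10:30, 12:30–15:30.
Restricted to 09:00–15:00: 09:00–09:30, 10:00–10:30, 12:30–15:00.
Windows ≥ 30 min: 09:00–09:30, 10:00–10:30, 12:30–15:00.
That's 3 windows.

3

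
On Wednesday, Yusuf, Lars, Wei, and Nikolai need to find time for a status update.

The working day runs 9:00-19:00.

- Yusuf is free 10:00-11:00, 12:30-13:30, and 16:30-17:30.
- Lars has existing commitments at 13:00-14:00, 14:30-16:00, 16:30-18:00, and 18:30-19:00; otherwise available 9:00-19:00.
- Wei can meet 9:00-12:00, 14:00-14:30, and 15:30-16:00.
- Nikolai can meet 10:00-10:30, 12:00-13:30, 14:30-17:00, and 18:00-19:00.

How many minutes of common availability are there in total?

30 minutes

Lars free within 09:00–19:00: 09:00–13:00, 14:00–14:30, 16:00–16:30, 18:00–18:30.
Yusuf ∩ Lars: 10:00–11:00, 12:30–13:00.
Yusuf ∩ Lars ∩ Wei: 10:00–11:00.
Yusuf ∩ Lars ∩ Wei ∩ Nikolai: 10:00–10:30.
Total common minutes: 30.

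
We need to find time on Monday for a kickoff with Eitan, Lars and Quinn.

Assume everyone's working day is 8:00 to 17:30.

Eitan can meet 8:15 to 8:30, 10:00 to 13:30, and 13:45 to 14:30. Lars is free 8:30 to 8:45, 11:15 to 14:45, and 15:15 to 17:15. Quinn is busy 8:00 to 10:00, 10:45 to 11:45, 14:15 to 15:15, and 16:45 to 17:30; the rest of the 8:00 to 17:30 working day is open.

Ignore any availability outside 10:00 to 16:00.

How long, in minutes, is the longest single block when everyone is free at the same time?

Quinn free within 08:00–17:30: 10:00–10:45, 11:45–14:15, 15:15–16:45.
Eitan ∩ Lars: 11:15–13:30, 13:45–14:30.
Eitan ∩ Lars ∩ Quinn: 11:45–13:30, 13:45–14:15.
Restricted to 10:00–16:00: 11:45–13:30, 13:45–14:15.
Common window lengths: 105, 30 min; longest is 105.

105 minutes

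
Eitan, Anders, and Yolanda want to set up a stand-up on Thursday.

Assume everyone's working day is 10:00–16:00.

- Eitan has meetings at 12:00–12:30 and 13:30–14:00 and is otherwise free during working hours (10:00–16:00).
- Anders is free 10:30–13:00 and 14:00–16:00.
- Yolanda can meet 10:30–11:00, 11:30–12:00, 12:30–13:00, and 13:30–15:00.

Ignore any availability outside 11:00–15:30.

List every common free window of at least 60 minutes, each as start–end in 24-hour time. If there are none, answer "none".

Eitan free within 10:00–16:00: 10:00–12:00, 12:30–13:30, 14:00–16:00.
Eitan ∩ Anders: 10:30–12:00, 12:30–13:00, 14:00–16:00.
Eitan ∩ Anders ∩ Yolanda: 10:30–11:00, 11:30–12:00, 12:30–13:00, 14:00–15:00.
Restricted to 11:00–15:30: 11:30–12:00, 12:30–13:00, 14:00–15:00.
Windows ≥ 60 min: 14:00–15:00.

14:00–15:00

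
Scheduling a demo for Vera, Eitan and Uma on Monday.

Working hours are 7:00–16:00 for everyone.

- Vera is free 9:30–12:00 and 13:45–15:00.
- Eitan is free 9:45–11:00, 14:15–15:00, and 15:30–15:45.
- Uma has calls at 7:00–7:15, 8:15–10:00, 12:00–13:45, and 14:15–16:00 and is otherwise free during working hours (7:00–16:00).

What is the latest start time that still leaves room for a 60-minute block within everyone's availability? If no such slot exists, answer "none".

Uma free within 07:00–16:00: 07:15–08:15, 10:00–12:00, 13:45–14:15.
Vera ∩ Eitan: 09:45–11:00, 14:15–15:00.
Vera ∩ Eitan ∩ Uma: 10:00–11:00.
Windows ≥ 60 min: 10:00–11:00.
Latest start in the last window 10:00–11:00 is 11:00 − 60 min = 10:00.

10:00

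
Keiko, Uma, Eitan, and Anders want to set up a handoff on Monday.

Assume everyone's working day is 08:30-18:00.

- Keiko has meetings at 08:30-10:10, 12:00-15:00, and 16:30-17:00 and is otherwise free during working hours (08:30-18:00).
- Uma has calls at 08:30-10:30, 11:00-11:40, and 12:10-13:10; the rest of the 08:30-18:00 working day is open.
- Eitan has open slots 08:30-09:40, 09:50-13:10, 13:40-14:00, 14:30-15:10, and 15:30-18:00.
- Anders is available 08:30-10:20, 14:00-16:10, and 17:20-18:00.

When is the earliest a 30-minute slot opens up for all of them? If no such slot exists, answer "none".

Keiko free within 08:30–18:00: 10:10–12:00, 15:00–16:30, 17:00–18:00.
Uma free within 08:30–18:00: 10:30–11:00, 11:40–12:10, 13:10–18:00.
Keiko ∩ Uma: 10:30–11:00, 11:40–12:00, 15:00–16:30, 17:00–18:00.
Keiko ∩ Uma ∩ Eitan: 10:30–11:00, 11:40–12:00, 15:00–15:10, 15:30–16:30, 17:00–18:00.
Keiko ∩ Uma ∩ Eitan ∩ Anders: 15:00–15:10, 15:30–16:10, 17:20–18:00.
Windows ≥ 30 min: 15:30–16:10, 17:20–18:00.
Earliest such window starts at 15:30.

15:30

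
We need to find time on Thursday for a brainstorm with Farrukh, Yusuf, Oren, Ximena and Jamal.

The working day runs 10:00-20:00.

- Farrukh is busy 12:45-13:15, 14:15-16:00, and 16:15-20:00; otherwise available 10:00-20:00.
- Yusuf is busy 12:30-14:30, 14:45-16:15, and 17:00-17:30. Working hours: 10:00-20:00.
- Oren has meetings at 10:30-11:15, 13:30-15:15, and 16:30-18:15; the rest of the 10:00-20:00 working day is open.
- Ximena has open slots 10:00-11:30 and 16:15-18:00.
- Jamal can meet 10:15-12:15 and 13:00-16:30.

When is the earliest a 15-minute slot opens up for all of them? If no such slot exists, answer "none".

Farrukh free within 10:00–20:00: 10:00–12:45, 13:15–14:15, 16:00–16:15.
Yusuf free within 10:00–20:00: 10:00–12:30, 14:30–14:45, 16:15–17:00, 17:30–20:00.
Oren free within 10:00–20:00: 10:00–10:30, 11:15–13:30, 15:15–16:30, 18:15–20:00.
Farrukh ∩ Yusuf: 10:00–12:30.
Farrukh ∩ Yusuf ∩ Oren: 10:00–10:30, 11:15–12:30.
Farrukh ∩ Yusuf ∩ Oren ∩ Ximena: 10:00–10:30, 11:15–11:30.
Farrukh ∩ Yusuf ∩ Oren ∩ Ximena ∩ Jamal: 10:15–10:30, 11:15–11:30.
Windows ≥ 15 min: 10:15–10:30, 11:15–11:30.
Earliest such window starts at 10:15.

10:15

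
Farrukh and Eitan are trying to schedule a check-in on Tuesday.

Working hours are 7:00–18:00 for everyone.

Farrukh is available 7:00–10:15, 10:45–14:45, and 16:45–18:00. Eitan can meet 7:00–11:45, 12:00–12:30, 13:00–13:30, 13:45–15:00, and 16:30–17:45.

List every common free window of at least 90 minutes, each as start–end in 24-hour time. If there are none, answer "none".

Farrukh ∩ Eitan: 07:00–10:15, 10:45–11:45, 12:00–12:30, 13:00–13:30, 13:45–14:45, 16:45–17:45.
Windows ≥ 90 min: 07:00–10:15.

07:00–10:15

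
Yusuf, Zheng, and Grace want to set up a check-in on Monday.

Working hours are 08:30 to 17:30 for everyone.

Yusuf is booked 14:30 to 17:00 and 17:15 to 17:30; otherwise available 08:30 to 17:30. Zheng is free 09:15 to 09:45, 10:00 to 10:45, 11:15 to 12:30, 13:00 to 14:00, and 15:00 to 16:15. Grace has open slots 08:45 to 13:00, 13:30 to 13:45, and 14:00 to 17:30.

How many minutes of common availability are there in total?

Yusuf free within 08:30–17:30: 08:30–14:30, 17:00–17:15.
Yusuf ∩ Zheng: 09:15–09:45, 10:00–10:45, 11:15–12:30, 13:00–14:00.
Yusuf ∩ Zheng ∩ Grace: 09:15–09:45, 10:00–10:45, 11:15–12:30, 13:30–13:45.
Total common minutes: 30 + 45 + 75 + 15 = 165.

165 minutes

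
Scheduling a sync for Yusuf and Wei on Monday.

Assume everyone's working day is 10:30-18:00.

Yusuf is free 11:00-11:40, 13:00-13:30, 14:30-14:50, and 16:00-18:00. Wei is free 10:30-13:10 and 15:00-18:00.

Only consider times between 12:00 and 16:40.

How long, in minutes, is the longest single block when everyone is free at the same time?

Yusuf ∩ Wei: 11:00–11:40, 13:00–13:10, 16:00–18:00.
Restricted to 12:00–16:40: 13:00–13:10, 16:00–16:40.
Common window lengths: 10, 40 min; longest is 40.

40 minutes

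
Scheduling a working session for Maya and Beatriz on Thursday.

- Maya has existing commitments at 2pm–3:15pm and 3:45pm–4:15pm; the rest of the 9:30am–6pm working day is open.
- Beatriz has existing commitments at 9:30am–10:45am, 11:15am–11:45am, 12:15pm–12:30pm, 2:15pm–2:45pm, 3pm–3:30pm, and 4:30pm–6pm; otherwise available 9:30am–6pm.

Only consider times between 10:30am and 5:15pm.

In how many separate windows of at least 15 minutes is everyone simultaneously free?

5

Maya free within 09:30–18:00: 09:30–14:00, 15:15–15:45, 16:15–18:00.
Beatriz free within 09:30–18:00: 10:45–11:15, 11:45–12:15, 12:30–14:15, 14:45–15:00, 15:30–16:30.
Maya ∩ Beatriz: 10:45–11:15, 11:45–12:15, 12:30–14:00, 15:30–15:45, 16:15–16:30.
Restricted to 10:30–17:15: 10:45–11:15, 11:45–12:15, 12:30–14:00, 15:30–15:45, 16:15–16:30.
Windows ≥ 15 min: 10:45–11:15, 11:45–12:15, 12:30–14:00, 15:30–15:45, 16:15–16:30.
That's 5 windows.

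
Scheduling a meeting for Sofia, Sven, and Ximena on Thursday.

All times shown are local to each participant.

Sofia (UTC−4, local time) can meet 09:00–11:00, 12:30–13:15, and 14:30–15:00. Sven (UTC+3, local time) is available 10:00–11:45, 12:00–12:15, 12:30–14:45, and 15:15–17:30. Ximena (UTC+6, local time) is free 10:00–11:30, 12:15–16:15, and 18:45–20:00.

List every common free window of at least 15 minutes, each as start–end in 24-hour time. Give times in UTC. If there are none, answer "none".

Sofia → UTC: 13:00–15:00, 16:30–17:15, 18:30–19:00.
Sven → UTC: 07:00–08:45, 09:00–09:15, 09:30–11:45, 12:15–14:30.
Ximena → UTC: 04:00–05:30, 06:15–10:15, 12:45–14:00.
Sofia ∩ Sven: 13:00–14:30.
Sofia ∩ Sven ∩ Ximena: 13:00–14:00.
Windows ≥ 15 min: 13:00–14:00.

13:00–14:00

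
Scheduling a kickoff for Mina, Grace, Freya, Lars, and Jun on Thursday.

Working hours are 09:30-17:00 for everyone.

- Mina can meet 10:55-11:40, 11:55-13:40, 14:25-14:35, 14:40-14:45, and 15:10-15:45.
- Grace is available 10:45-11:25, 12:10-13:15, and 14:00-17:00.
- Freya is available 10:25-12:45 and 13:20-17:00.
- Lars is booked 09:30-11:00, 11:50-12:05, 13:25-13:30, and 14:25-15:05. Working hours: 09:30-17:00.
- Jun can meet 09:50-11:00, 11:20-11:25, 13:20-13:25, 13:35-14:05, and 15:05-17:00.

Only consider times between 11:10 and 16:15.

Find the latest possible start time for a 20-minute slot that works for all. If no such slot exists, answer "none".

Lars free within 09:30–17:00: 11:00–11:50, 12:05–13:25, 13:30–14:25, 15:05–17:00.
Mina ∩ Grace: 10:55–11:25, 12:10–13:15, 14:25–14:35, 14:40–14:45, 15:10–15:45.
Mina ∩ Grace ∩ Freya: 10:55–11:25, 12:10–12:45, 14:25–14:35, 14:40–14:45, 15:10–15:45.
Mina ∩ Grace ∩ Freya ∩ Lars: 11:00–11:25, 12:10–12:45, 15:10–15:45.
Mina ∩ Grace ∩ Freya ∩ Lars ∩ Jun: 11:20–11:25, 15:10–15:45.
Restricted to 11:10–16:15: 11:20–11:25, 15:10–15:45.
Windows ≥ 20 min: 15:10–15:45.
Latest start in the last window 15:10–15:45 is 15:45 − 20 min = 15:25.

15:25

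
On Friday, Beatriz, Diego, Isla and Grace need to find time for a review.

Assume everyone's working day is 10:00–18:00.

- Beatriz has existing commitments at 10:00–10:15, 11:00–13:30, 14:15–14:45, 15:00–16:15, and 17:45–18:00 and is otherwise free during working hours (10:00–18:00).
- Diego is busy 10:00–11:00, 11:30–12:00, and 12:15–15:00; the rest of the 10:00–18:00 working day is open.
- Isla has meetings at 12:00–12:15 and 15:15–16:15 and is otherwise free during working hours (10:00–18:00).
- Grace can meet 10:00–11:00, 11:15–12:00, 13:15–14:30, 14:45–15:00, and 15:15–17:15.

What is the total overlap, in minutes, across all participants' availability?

60 minutes

Beatriz free within 10:00–18:00: 10:15–11:00, 13:30–14:15, 14:45–15:00, 16:15–17:45.
Diego free within 10:00–18:00: 11:00–11:30, 12:00–12:15, 15:00–18:00.
Isla free within 10:00–18:00: 10:00–12:00, 12:15–15:15, 16:15–18:00.
Beatriz ∩ Diego: 16:15–17:45.
Beatriz ∩ Diego ∩ Isla: 16:15–17:45.
Beatriz ∩ Diego ∩ Isla ∩ Grace: 16:15–17:15.
Total common minutes: 60.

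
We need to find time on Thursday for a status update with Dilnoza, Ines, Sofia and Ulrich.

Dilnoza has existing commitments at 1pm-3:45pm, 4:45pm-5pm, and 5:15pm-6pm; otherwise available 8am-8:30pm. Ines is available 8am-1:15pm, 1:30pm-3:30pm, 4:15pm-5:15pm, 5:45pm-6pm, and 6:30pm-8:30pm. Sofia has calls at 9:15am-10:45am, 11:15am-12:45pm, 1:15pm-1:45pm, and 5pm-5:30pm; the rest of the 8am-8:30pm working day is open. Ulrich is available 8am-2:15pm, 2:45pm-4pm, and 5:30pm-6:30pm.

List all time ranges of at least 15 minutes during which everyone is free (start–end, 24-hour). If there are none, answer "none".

Dilnoza free within 08:00–20:30: 08:00–13:00, 15:45–16:45, 17:00–17:15, 18:00–20:30.
Sofia free within 08:00–20:30: 08:00–09:15, 10:45–11:15, 12:45–13:15, 13:45–17:00, 17:30–20:30.
Dilnoza ∩ Ines: 08:00–13:00, 16:15–16:45, 17:00–17:15, 18:30–20:30.
Dilnoza ∩ Ines ∩ Sofia: 08:00–09:15, 10:45–11:15, 12:45–13:00, 16:15–16:45, 18:30–20:30.
Dilnoza ∩ Ines ∩ Sofia ∩ Ulrich: 08:00–09:15, 10:45–11:15, 12:45–13:00.
Windows ≥ 15 min: 08:00–09:15, 10:45–11:15, 12:45–13:00.

08:00–09:15, 10:45–11:15, 12:45–13:00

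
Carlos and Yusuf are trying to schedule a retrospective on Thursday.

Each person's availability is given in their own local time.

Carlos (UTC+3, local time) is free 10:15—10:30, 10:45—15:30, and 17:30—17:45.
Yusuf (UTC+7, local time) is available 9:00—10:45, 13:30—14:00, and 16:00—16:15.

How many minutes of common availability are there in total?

Carlos → UTC: 07:15–07:30, 07:45–12:30, 14:30–14:45.
Yusuf → UTC: 02:00–03:45, 06:30–07:00, 09:00–09:15.
Carlos ∩ Yusuf: 09:00–09:15.
Total common minutes: 15.

15 minutes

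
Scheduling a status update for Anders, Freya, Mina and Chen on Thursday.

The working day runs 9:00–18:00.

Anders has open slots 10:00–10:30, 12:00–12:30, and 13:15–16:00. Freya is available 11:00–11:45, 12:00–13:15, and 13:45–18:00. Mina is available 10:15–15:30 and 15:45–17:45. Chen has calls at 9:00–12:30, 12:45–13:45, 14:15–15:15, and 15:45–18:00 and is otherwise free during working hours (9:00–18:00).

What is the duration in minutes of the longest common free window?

Chen free within 09:00–18:00: 12:30–12:45, 13:45–14:15, 15:15–15:45.
Anders ∩ Freya: 12:00–12:30, 13:45–16:00.
Anders ∩ Freya ∩ Mina: 12:00–12:30, 13:45–15:30, 15:45–16:00.
Anders ∩ Freya ∩ Mina ∩ Chen: 13:45–14:15, 15:15–15:30.
Common window lengths: 30, 15 min; longest is 30.

30 minutes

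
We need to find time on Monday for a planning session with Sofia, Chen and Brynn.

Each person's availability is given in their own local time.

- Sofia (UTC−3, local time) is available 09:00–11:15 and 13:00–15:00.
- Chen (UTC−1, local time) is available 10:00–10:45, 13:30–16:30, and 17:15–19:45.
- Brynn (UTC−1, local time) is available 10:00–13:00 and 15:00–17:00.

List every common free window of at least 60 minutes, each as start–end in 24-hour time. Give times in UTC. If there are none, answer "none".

16:00–17:30

Sofia → UTC: 12:00–14:15, 16:00–18:00.
Chen → UTC: 11:00–11:45, 14:30–17:30, 18:15–20:45.
Brynn → UTC: 11:00–14:00, 16:00–18:00.
Sofia ∩ Chen: 16:00–17:30.
Sofia ∩ Chen ∩ Brynn: 16:00–17:30.
Windows ≥ 60 min: 16:00–17:30.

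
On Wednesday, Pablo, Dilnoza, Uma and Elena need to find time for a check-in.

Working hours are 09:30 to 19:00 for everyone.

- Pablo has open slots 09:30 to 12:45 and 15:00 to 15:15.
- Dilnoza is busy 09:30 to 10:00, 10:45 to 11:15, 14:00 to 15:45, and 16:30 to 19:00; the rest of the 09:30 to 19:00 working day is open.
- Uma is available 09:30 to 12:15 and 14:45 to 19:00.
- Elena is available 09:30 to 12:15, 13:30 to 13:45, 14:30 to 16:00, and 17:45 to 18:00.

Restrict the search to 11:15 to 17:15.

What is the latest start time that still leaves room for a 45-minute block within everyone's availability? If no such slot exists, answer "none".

11:30

Dilnoza free within 09:30–19:00: 10:00–10:45, 11:15–14:00, 15:45–16:30.
Pablo ∩ Dilnoza: 10:00–10:45, 11:15–12:45.
Pablo ∩ Dilnoza ∩ Uma: 10:00–10:45, 11:15–12:15.
Pablo ∩ Dilnoza ∩ Uma ∩ Elena: 10:00–10:45, 11:15–12:15.
Restricted to 11:15–17:15: 11:15–12:15.
Windows ≥ 45 min: 11:15–12:15.
Latest start in the last window 11:15–12:15 is 12:15 − 45 min = 11:30.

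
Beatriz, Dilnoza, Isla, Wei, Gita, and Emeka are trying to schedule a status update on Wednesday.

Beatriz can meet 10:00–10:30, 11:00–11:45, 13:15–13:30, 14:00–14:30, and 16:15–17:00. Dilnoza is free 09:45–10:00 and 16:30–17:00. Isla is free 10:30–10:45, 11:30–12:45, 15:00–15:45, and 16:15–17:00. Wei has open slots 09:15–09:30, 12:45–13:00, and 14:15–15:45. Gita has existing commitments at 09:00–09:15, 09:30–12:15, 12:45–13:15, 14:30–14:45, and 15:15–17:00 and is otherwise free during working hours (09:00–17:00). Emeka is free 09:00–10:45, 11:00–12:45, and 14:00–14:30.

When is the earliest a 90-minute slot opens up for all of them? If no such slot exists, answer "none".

Gita free within 09:00–17:00: 09:15–09:30, 12:15–12:45, 13:15–14:30, 14:45–15:15.
Beatriz ∩ Dilnoza: 16:30–17:00.
Beatriz ∩ Dilnoza ∩ Isla: 16:30–17:00.
Beatriz ∩ Dilnoza ∩ Isla ∩ Wei: (none).
Beatriz ∩ Dilnoza ∩ Isla ∩ Wei ∩ Gita: (none).
Beatriz ∩ Dilnoza ∩ Isla ∩ Wei ∩ Gita ∩ Emeka: (none).
Windows ≥ 90 min: (none).

none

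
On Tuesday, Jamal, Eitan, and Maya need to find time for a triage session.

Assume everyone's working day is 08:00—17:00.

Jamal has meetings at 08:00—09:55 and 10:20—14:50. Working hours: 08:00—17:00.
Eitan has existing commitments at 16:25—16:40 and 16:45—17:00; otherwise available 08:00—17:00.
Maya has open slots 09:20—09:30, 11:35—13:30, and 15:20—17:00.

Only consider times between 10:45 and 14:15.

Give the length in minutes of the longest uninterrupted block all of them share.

Jamal free within 08:00–17:00: 09:55–10:20, 14:50–17:00.
Eitan free within 08:00–17:00: 08:00–16:25, 16:40–16:45.
Jamal ∩ Eitan: 09:55–10:20, 14:50–16:25, 16:40–16:45.
Jamal ∩ Eitan ∩ Maya: 15:20–16:25, 16:40–16:45.
Restricted to 10:45–14:15: (none).
No common window.

0 minutes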